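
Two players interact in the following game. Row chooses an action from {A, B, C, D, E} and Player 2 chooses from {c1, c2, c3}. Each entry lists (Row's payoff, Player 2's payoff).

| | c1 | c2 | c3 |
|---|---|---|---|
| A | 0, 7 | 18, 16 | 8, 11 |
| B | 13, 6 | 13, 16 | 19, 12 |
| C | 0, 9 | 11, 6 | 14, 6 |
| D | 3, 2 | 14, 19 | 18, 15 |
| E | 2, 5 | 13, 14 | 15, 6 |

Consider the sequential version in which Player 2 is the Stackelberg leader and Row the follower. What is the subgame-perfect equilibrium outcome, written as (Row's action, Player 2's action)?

(A, c2)

Row best-responds to each possible Player 2 move:
- c1 → Row plays B (best of 0, 13, 0, 3, 2); Player 2 gets 6.
- c2 → Row plays A (best of 18, 13, 11, 14, 13); Player 2 gets 16.
- c3 → Row plays B (best of 8, 19, 14, 18, 15); Player 2 gets 12.
Among 6, 16, 12, the best is 16 at c2. Subgame-perfect outcome: (A, c2) with payoffs (18, 16).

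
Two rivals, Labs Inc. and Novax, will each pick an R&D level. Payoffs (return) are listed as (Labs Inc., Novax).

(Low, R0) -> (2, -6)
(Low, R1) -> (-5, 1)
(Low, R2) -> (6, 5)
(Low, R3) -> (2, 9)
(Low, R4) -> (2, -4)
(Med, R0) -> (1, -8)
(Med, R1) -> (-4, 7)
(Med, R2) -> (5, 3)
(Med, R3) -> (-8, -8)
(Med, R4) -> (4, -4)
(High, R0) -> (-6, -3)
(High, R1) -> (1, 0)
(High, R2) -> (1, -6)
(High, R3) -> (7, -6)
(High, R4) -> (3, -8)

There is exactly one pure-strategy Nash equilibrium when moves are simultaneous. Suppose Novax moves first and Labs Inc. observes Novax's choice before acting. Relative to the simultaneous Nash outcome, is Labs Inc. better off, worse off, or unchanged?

better off

Solve by backward induction (Novax leads).
- R0: Labs Inc. compares 2, 1, -6 and picks Low; Novax would get -6.
- R1: Labs Inc. compares -5, -4, 1 and picks High; Novax would get 0.
- R2: Labs Inc. compares 6, 5, 1 and picks Low; Novax would get 5.
- R3: Labs Inc. compares 2, -8, 7 and picks High; Novax would get -6.
- R4: Labs Inc. compares 2, 4, 3 and picks Med; Novax would get -4.
Maximizing over -6, 0, 5, -6, -4, Novax chooses R2. Subgame-perfect outcome: (Low, R2) with payoffs (6, 5).
For the simultaneous game, intersect best replies.
Labs Inc.'s best replies: R0→Low; R1→High; R2→Low; R3→High; R4→Med.
Novax's best replies: Low→R3; Med→R1; High→R1.
Only (High, R1) has each player best-responding; Nash payoffs (1, 0).
Labs Inc. earns 6 sequentially versus 1 at the Nash outcome: better off.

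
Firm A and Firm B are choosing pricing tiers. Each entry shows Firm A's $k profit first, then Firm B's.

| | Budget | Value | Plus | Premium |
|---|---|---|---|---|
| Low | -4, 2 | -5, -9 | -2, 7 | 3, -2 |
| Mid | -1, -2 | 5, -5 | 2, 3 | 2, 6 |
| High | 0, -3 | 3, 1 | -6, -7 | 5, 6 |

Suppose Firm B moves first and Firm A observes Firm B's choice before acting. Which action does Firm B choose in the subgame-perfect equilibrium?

Firm A best-responds to each possible Firm B move:
- Budget → Firm A plays High (best of -4, -1, 0); Firm B gets -3.
- Value → Firm A plays Mid (best of -5, 5, 3); Firm B gets -5.
- Plus → Firm A plays Mid (best of -2, 2, -6); Firm B gets 3.
- Premium → Firm A plays High (best of 3, 2, 5); Firm B gets 6.
Firm B's induced payoffs are -3, -5, 3, 6, so Firm B commits to Premium. Subgame-perfect outcome: (High, Premium) with payoffs (5, 6).

Premium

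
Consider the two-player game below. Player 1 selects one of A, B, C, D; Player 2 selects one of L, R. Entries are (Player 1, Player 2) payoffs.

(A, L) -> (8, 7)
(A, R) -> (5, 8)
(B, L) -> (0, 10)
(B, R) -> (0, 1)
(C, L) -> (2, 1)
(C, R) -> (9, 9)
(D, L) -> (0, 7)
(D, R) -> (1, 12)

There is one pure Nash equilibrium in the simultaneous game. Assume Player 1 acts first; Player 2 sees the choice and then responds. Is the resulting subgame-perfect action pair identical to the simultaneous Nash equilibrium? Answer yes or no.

yes

Work backward from Player 2's decision.
- A → Player 2 plays R (best of 7, 8); Player 1 gets 5.
- B → Player 2 plays L (best of 10, 1); Player 1 gets 0.
- C → Player 2 plays R (best of 1, 9); Player 1 gets 9.
- D → Player 2 plays R (best of 7, 12); Player 1 gets 1.
Maximizing over 5, 0, 9, 1, Player 1 chooses C. Subgame-perfect outcome: (C, R) with payoffs (9, 9).
Now find the simultaneous Nash equilibrium.
Player 1's best replies: L→A; R→C.
Player 2's best replies: A→R; B→L; C→R; D→R.
The unique mutual best reply is (C, R), giving (9, 9).
Sequential outcome (C, R) coincides with the Nash profile (C, R).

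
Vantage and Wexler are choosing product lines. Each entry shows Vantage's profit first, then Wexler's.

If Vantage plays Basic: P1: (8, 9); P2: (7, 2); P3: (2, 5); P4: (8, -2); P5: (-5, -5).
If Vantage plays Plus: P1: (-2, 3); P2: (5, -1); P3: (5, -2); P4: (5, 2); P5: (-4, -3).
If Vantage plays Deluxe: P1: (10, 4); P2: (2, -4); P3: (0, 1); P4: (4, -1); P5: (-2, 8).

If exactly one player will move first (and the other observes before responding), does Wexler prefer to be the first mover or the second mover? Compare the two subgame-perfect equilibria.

second

If Vantage leads: Wexler's best replies are Basic→P1, Plus→P1, Deluxe→P5; Vantage's induced payoffs 8, -2, -2; outcome (Basic, P1), payoffs (8, 9).
If Wexler leads: Vantage's best replies are P1→Deluxe, P2→Basic, P3→Plus, P4→Basic, P5→Deluxe; Wexler's induced payoffs 4, 2, -2, -2, 8; outcome (Deluxe, P5), payoffs (-2, 8).
Wexler gets 8 moving first and 9 moving second, so Wexler prefers to move second.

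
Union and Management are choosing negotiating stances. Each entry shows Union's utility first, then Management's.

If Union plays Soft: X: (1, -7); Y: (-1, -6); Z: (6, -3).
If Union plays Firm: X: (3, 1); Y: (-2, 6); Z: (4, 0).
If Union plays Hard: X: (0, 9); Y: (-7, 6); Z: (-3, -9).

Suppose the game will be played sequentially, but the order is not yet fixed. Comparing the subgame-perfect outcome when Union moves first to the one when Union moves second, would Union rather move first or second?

first

If Union leads: Management's best replies are Soft→Z, Firm→Y, Hard→X; Union's induced payoffs 6, -2, 0; outcome (Soft, Z), payoffs (6, -3).
If Management leads: Union's best replies are X→Firm, Y→Soft, Z→Soft; Management's induced payoffs 1, -6, -3; outcome (Firm, X), payoffs (3, 1).
Union gets 6 moving first and 3 moving second, so Union prefers to move first.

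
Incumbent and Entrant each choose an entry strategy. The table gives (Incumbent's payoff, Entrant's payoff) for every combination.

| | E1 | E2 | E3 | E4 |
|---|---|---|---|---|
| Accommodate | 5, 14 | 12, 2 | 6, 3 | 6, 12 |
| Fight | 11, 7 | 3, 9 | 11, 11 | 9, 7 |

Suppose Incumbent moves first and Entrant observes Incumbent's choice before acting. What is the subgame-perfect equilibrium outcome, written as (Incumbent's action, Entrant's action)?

(Fight, E3)

Backward induction with Incumbent moving first.
- Accommodate: BR = E1, leader payoff 5.
- Fight: BR = E3, leader payoff 11.
Incumbent's induced payoffs are 5, 11, so Incumbent commits to Fight. Subgame-perfect outcome: (Fight, E3) with payoffs (11, 11).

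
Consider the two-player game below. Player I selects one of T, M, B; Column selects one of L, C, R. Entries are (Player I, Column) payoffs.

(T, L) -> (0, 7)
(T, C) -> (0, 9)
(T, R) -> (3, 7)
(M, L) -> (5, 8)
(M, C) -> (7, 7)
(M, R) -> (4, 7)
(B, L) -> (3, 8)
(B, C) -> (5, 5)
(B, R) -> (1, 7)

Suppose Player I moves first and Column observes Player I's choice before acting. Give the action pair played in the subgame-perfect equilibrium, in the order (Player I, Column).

(M, L)

Column best-responds to each possible Player I move:
- T → Column plays C (best of 7, 9, 7); Player I gets 0.
- M → Column plays L (best of 8, 7, 7); Player I gets 5.
- B → Column plays L (best of 8, 5, 7); Player I gets 3.
Maximizing over 0, 5, 3, Player I chooses M. Subgame-perfect outcome: (M, L) with payoffs (5, 8).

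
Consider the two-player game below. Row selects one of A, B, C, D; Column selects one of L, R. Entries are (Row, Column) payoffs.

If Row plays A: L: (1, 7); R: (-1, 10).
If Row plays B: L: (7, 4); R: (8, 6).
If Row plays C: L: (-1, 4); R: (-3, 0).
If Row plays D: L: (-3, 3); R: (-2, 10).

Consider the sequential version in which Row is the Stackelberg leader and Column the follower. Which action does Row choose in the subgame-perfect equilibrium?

B

Column best-responds to each possible Row move:
- A: BR = R, leader payoff -1.
- B: BR = R, leader payoff 8.
- C: BR = L, leader payoff -1.
- D: BR = R, leader payoff -2.
Maximizing over -1, 8, -1, -2, Row chooses B. Subgame-perfect outcome: (B, R) with payoffs (8, 6).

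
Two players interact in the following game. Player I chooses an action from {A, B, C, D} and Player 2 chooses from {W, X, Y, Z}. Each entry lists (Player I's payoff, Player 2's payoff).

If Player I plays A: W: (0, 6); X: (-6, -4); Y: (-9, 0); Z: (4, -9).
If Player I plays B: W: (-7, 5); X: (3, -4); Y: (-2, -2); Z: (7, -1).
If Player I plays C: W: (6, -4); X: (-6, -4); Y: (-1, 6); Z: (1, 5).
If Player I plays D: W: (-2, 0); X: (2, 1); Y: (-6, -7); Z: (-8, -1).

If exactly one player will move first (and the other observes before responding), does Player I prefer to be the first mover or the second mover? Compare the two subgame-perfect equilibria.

first

If Player I leads: Player 2's best replies are A→W, B→W, C→Y, D→X; Player I's induced payoffs 0, -7, -1, 2; outcome (D, X), payoffs (2, 1).
If Player 2 leads: Player I's best replies are W→C, X→B, Y→C, Z→B; Player 2's induced payoffs -4, -4, 6, -1; outcome (C, Y), payoffs (-1, 6).
Player I gets 2 moving first and -1 moving second, so Player I prefers to move first.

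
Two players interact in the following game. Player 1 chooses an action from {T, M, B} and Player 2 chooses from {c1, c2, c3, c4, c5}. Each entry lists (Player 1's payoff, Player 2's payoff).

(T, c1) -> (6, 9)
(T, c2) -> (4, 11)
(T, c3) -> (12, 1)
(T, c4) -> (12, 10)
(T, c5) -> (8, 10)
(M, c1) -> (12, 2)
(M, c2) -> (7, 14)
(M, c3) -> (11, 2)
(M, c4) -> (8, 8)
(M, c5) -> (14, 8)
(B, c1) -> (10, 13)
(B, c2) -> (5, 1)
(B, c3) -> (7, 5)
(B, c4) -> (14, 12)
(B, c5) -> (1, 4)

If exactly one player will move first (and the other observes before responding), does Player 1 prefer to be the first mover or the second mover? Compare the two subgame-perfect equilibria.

first

If Player 1 leads: Player 2's best replies are T→c2, M→c2, B→c1; Player 1's induced payoffs 4, 7, 10; outcome (B, c1), payoffs (10, 13).
If Player 2 leads: Player 1's best replies are c1→M, c2→M, c3→T, c4→B, c5→M; Player 2's induced payoffs 2, 14, 1, 12, 8; outcome (M, c2), payoffs (7, 14).
Player 1 gets 10 moving first and 7 moving second, so Player 1 prefers to move first.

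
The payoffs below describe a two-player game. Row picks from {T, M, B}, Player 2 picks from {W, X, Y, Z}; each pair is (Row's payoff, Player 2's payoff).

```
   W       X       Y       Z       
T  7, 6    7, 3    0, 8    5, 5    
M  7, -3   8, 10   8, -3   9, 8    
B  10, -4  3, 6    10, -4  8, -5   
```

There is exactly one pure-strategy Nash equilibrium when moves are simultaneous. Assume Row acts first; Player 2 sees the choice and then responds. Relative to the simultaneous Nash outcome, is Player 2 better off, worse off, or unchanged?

Solve by backward induction (Row leads).
- T: Player 2 compares 6, 3, 8, 5 and picks Y; Row would get 0.
- M: Player 2 compares -3, 10, -3, 8 and picks X; Row would get 8.
- B: Player 2 compares -4, 6, -4, -5 and picks X; Row would get 3.
Row's induced payoffs are 0, 8, 3, so Row commits to M. Subgame-perfect outcome: (M, X) with payoffs (8, 10).
Under simultaneous play:
Row's best replies: W→B; X→M; Y→B; Z→M.
Player 2's best replies: T→Y; M→X; B→X.
Only (M, X) has each player best-responding; Nash payoffs (8, 10).
Player 2 earns 10 sequentially versus 10 at the Nash outcome: unchanged.

unchanged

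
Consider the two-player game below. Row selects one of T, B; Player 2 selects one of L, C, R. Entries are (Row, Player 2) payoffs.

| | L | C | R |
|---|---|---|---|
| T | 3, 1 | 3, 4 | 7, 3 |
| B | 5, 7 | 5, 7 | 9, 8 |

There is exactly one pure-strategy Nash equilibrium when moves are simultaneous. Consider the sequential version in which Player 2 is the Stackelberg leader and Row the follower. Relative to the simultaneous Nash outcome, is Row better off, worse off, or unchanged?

unchanged

Row best-responds to each possible Player 2 move:
- L: Row compares 3, 5 and picks B; Player 2 would get 7.
- C: Row compares 3, 5 and picks B; Player 2 would get 7.
- R: Row compares 7, 9 and picks B; Player 2 would get 8.
Player 2's induced payoffs are 7, 7, 8, so Player 2 commits to R. Subgame-perfect outcome: (B, R) with payoffs (9, 8).
Under simultaneous play:
Row's best replies: L→B; C→B; R→B.
Player 2's best replies: T→C; B→R.
Only (B, R) has each player best-responding; Nash payoffs (9, 8).
Row earns 9 sequentially versus 9 at the Nash outcome: unchanged.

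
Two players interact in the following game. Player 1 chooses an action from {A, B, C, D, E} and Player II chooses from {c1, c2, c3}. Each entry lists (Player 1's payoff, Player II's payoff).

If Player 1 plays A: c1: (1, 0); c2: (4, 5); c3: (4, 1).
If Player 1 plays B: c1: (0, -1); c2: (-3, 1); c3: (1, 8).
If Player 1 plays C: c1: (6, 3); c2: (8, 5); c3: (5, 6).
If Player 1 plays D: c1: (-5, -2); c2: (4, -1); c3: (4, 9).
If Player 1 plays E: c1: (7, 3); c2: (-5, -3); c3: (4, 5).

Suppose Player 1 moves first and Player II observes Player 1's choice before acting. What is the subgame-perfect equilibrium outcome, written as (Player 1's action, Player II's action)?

(C, c3)

Solve by backward induction (Player 1 leads).
- A: Player II compares 0, 5, 1 and picks c2; Player 1 would get 4.
- B: Player II compares -1, 1, 8 and picks c3; Player 1 would get 1.
- C: Player II compares 3, 5, 6 and picks c3; Player 1 would get 5.
- D: Player II compares -2, -1, 9 and picks c3; Player 1 would get 4.
- E: Player II compares 3, -3, 5 and picks c3; Player 1 would get 4.
Player 1's induced payoffs are 4, 1, 5, 4, 4, so Player 1 commits to C. Subgame-perfect outcome: (C, c3) with payoffs (5, 6).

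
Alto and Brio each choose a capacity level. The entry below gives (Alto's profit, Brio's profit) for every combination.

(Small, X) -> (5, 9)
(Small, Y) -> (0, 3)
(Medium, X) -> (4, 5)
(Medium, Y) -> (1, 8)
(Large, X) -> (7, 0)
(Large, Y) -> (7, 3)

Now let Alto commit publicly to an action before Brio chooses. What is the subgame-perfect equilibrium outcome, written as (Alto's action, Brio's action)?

(Large, Y)

Work backward from Brio's decision.
- Small: Brio compares 9, 3 and picks X; Alto would get 5.
- Medium: Brio compares 5, 8 and picks Y; Alto would get 1.
- Large: Brio compares 0, 3 and picks Y; Alto would get 7.
Alto's induced payoffs are 5, 1, 7, so Alto commits to Large. Subgame-perfect outcome: (Large, Y) with payoffs (7, 3).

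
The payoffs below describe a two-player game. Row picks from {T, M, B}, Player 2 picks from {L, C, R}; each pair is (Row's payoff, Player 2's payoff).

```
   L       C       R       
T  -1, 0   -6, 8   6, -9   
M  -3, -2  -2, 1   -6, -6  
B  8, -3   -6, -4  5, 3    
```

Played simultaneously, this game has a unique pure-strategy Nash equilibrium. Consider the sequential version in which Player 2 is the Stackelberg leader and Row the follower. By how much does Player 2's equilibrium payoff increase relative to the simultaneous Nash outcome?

Row best-responds to each possible Player 2 move:
- L → Row plays B (best of -1, -3, 8); Player 2 gets -3.
- C → Row plays M (best of -6, -2, -6); Player 2 gets 1.
- R → Row plays T (best of 6, -6, 5); Player 2 gets -9.
Among -3, 1, -9, the best is 1 at C. Subgame-perfect outcome: (M, C) with payoffs (-2, 1).
Under simultaneous play:
Row's best replies: L→B; C→M; R→T.
Player 2's best replies: T→C; M→C; B→R.
The unique mutual best reply is (M, C), giving (-2, 1).
Player 2's commitment gain: 1 − 1 = 0.

0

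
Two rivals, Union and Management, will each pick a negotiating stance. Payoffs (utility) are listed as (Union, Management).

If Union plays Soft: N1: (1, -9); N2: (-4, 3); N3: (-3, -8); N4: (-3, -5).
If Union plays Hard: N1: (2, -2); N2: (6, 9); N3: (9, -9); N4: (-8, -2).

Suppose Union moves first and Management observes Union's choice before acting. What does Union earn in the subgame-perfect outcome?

6

Solve by backward induction (Union leads).
- Soft: BR = N2, leader payoff -4.
- Hard: BR = N2, leader payoff 6.
Maximizing over -4, 6, Union chooses Hard. Subgame-perfect outcome: (Hard, N2) with payoffs (6, 9).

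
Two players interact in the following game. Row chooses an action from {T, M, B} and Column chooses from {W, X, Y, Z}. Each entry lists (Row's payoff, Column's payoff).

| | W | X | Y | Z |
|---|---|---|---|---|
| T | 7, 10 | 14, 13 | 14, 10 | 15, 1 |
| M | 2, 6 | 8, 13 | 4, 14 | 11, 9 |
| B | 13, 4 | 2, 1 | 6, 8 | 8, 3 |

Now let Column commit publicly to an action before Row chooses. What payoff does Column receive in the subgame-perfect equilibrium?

13

Row best-responds to each possible Column move:
- W → Row plays B (best of 7, 2, 13); Column gets 4.
- X → Row plays T (best of 14, 8, 2); Column gets 13.
- Y → Row plays T (best of 14, 4, 6); Column gets 10.
- Z → Row plays T (best of 15, 11, 8); Column gets 1.
Column's induced payoffs are 4, 13, 10, 1, so Column commits to X. Subgame-perfect outcome: (T, X) with payoffs (14, 13).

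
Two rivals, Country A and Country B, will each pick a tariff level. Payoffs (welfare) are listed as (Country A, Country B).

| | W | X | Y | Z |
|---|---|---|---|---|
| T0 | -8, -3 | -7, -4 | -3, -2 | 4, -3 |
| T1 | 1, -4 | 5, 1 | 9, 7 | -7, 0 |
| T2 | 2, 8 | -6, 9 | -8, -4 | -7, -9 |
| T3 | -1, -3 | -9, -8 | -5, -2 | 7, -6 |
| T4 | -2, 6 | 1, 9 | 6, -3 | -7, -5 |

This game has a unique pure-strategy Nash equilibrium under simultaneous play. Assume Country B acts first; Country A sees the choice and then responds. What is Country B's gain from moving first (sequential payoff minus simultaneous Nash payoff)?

Backward induction with Country B moving first.
- W → Country A plays T2 (best of -8, 1, 2, -1, -2); Country B gets 8.
- X → Country A plays T1 (best of -7, 5, -6, -9, 1); Country B gets 1.
- Y → Country A plays T1 (best of -3, 9, -8, -5, 6); Country B gets 7.
- Z → Country A plays T3 (best of 4, -7, -7, 7, -7); Country B gets -6.
Among 8, 1, 7, -6, the best is 8 at W. Subgame-perfect outcome: (T2, W) with payoffs (2, 8).
Now find the simultaneous Nash equilibrium.
Country A's best replies: W→T2; X→T1; Y→T1; Z→T3.
Country B's best replies: T0→Y; T1→Y; T2→X; T3→Y; T4→X.
Only (T1, Y) has each player best-responding; Nash payoffs (9, 7).
Country B's commitment gain: 8 − 7 = 1.

1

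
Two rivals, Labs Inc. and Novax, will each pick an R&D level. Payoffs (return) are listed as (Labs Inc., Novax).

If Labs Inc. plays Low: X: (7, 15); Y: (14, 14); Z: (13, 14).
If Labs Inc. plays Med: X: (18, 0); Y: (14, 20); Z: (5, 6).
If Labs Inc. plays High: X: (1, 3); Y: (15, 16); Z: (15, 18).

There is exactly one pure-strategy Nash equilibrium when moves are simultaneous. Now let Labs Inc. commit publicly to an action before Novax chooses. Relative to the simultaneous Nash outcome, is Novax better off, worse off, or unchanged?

Solve by backward induction (Labs Inc. leads).
- Low → Novax plays X (best of 15, 14, 14); Labs Inc. gets 7.
- Med → Novax plays Y (best of 0, 20, 6); Labs Inc. gets 14.
- High → Novax plays Z (best of 3, 16, 18); Labs Inc. gets 15.
Maximizing over 7, 14, 15, Labs Inc. chooses High. Subgame-perfect outcome: (High, Z) with payoffs (15, 18).
Under simultaneous play:
Labs Inc.'s best replies: X→Med; Y→High; Z→High.
Novax's best replies: Low→X; Med→Y; High→Z.
Only (High, Z) has each player best-responding; Nash payoffs (15, 18).
Novax earns 18 sequentially versus 18 at the Nash outcome: unchanged.

unchanged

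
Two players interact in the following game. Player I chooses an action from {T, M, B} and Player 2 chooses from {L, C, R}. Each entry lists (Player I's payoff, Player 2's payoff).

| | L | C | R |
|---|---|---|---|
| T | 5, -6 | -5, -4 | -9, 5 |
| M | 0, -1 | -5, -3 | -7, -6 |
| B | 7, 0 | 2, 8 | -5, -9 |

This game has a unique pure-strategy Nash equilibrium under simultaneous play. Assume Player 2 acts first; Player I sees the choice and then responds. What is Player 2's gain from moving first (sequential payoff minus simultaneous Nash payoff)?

Solve by backward induction (Player 2 leads).
- L: BR = B, leader payoff 0.
- C: BR = B, leader payoff 8.
- R: BR = B, leader payoff -9.
Maximizing over 0, 8, -9, Player 2 chooses C. Subgame-perfect outcome: (B, C) with payoffs (2, 8).
Under simultaneous play:
Player I's best replies: L→B; C→B; R→B.
Player 2's best replies: T→R; M→L; B→C.
The unique mutual best reply is (B, C), giving (2, 8).
Player 2's commitment gain: 8 − 8 = 0.

0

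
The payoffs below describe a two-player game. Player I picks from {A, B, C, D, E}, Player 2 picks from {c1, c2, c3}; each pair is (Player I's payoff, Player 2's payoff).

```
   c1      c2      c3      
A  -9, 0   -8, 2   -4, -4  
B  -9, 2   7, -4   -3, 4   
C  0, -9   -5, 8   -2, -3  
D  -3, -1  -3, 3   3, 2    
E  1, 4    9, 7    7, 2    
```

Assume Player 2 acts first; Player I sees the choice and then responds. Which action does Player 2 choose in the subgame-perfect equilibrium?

Backward induction with Player 2 moving first.
- c1 → Player I plays E (best of -9, -9, 0, -3, 1); Player 2 gets 4.
- c2 → Player I plays E (best of -8, 7, -5, -3, 9); Player 2 gets 7.
- c3 → Player I plays E (best of -4, -3, -2, 3, 7); Player 2 gets 2.
Maximizing over 4, 7, 2, Player 2 chooses c2. Subgame-perfect outcome: (E, c2) with payoffs (9, 7).

c2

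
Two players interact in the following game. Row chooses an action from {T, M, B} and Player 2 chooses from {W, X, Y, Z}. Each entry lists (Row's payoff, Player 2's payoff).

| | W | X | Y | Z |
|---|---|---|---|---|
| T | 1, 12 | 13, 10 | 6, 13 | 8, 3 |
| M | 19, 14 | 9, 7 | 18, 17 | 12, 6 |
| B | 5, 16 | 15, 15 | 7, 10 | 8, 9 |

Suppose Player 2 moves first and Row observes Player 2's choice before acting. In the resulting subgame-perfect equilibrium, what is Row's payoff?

18

Solve by backward induction (Player 2 leads).
- W → Row plays M (best of 1, 19, 5); Player 2 gets 14.
- X → Row plays B (best of 13, 9, 15); Player 2 gets 15.
- Y → Row plays M (best of 6, 18, 7); Player 2 gets 17.
- Z → Row plays M (best of 8, 12, 8); Player 2 gets 6.
Among 14, 15, 17, 6, the best is 17 at Y. Subgame-perfect outcome: (M, Y) with payoffs (18, 17).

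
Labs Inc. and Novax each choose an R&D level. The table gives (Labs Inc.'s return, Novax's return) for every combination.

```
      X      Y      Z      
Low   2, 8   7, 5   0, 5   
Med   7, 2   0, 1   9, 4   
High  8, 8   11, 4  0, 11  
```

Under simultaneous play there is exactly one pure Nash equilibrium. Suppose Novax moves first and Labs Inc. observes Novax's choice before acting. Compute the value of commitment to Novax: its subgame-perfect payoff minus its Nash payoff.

Labs Inc. best-responds to each possible Novax move:
- X → Labs Inc. plays High (best of 2, 7, 8); Novax gets 8.
- Y → Labs Inc. plays High (best of 7, 0, 11); Novax gets 4.
- Z → Labs Inc. plays Med (best of 0, 9, 0); Novax gets 4.
Among 8, 4, 4, the best is 8 at X. Subgame-perfect outcome: (High, X) with payoffs (8, 8).
Now find the simultaneous Nash equilibrium.
Labs Inc.'s best replies: X→High; Y→High; Z→Med.
Novax's best replies: Low→X; Med→Z; High→Z.
Only (Med, Z) has each player best-responding; Nash payoffs (9, 4).
Novax's commitment gain: 8 − 4 = 4.

4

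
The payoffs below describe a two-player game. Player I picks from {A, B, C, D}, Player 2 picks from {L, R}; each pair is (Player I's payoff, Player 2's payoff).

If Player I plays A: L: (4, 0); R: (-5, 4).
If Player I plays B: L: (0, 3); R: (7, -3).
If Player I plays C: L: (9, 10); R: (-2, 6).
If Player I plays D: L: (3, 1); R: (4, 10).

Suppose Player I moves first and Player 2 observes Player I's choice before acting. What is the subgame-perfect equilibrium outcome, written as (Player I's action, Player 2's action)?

Work backward from Player 2's decision.
- A → Player 2 plays R (best of 0, 4); Player I gets -5.
- B → Player 2 plays L (best of 3, -3); Player I gets 0.
- C → Player 2 plays L (best of 10, 6); Player I gets 9.
- D → Player 2 plays R (best of 1, 10); Player I gets 4.
Among -5, 0, 9, 4, the best is 9 at C. Subgame-perfect outcome: (C, L) with payoffs (9, 10).

(C, L)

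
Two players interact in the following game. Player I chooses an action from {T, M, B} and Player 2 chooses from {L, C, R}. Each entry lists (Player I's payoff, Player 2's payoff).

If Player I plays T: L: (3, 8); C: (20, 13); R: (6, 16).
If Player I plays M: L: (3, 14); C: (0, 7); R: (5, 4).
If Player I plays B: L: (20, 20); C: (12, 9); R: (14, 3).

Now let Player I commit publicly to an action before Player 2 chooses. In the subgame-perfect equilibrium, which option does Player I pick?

Backward induction with Player I moving first.
- T: BR = R, leader payoff 6.
- M: BR = L, leader payoff 3.
- B: BR = L, leader payoff 20.
Player I's induced payoffs are 6, 3, 20, so Player I commits to B. Subgame-perfect outcome: (B, L) with payoffs (20, 20).

B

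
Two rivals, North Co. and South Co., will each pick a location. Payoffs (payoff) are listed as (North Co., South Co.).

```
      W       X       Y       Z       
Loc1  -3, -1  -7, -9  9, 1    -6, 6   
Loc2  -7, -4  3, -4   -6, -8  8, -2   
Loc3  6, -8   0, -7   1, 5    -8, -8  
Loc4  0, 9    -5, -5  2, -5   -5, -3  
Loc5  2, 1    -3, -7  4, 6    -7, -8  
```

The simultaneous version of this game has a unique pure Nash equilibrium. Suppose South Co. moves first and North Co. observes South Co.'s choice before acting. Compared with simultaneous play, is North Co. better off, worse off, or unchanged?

North Co. best-responds to each possible South Co. move:
- W: North Co. compares -3, -7, 6, 0, 2 and picks Loc3; South Co. would get -8.
- X: North Co. compares -7, 3, 0, -5, -3 and picks Loc2; South Co. would get -4.
- Y: North Co. compares 9, -6, 1, 2, 4 and picks Loc1; South Co. would get 1.
- Z: North Co. compares -6, 8, -8, -5, -7 and picks Loc2; South Co. would get -2.
South Co.'s induced payoffs are -8, -4, 1, -2, so South Co. commits to Y. Subgame-perfect outcome: (Loc1, Y) with payoffs (9, 1).
Under simultaneous play:
North Co.'s best replies: W→Loc3; X→Loc2; Y→Loc1; Z→Loc2.
South Co.'s best replies: Loc1→Z; Loc2→Z; Loc3→Y; Loc4→W; Loc5→Y.
Only (Loc2, Z) has each player best-responding; Nash payoffs (8, -2).
North Co. earns 9 sequentially versus 8 at the Nash outcome: better off.

better off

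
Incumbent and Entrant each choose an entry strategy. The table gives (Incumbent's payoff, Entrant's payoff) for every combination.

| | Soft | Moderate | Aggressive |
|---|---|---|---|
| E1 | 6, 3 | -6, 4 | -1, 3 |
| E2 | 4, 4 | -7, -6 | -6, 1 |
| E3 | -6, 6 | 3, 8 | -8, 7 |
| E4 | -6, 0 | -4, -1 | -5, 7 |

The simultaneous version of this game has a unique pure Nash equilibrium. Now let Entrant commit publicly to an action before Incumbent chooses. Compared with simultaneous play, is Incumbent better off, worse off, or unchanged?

unchanged

Solve by backward induction (Entrant leads).
- Soft → Incumbent plays E1 (best of 6, 4, -6, -6); Entrant gets 3.
- Moderate → Incumbent plays E3 (best of -6, -7, 3, -4); Entrant gets 8.
- Aggressive → Incumbent plays E1 (best of -1, -6, -8, -5); Entrant gets 3.
Maximizing over 3, 8, 3, Entrant chooses Moderate. Subgame-perfect outcome: (E3, Moderate) with payoffs (3, 8).
Under simultaneous play:
Incumbent's best replies: Soft→E1; Moderate→E3; Aggressive→E1.
Entrant's best replies: E1→Moderate; E2→Soft; E3→Moderate; E4→Aggressive.
The unique mutual best reply is (E3, Moderate), giving (3, 8).
Incumbent earns 3 sequentially versus 3 at the Nash outcome: unchanged.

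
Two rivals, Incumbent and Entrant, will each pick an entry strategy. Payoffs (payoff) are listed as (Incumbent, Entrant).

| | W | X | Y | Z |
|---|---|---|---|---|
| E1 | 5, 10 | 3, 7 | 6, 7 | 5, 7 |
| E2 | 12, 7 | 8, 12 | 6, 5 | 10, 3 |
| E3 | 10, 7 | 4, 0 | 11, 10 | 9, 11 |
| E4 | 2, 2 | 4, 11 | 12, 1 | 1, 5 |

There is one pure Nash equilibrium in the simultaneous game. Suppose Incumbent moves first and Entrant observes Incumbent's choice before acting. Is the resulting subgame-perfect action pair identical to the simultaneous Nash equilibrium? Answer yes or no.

no

Entrant best-responds to each possible Incumbent move:
- E1: Entrant compares 10, 7, 7, 7 and picks W; Incumbent would get 5.
- E2: Entrant compares 7, 12, 5, 3 and picks X; Incumbent would get 8.
- E3: Entrant compares 7, 0, 10, 11 and picks Z; Incumbent would get 9.
- E4: Entrant compares 2, 11, 1, 5 and picks X; Incumbent would get 4.
Maximizing over 5, 8, 9, 4, Incumbent chooses E3. Subgame-perfect outcome: (E3, Z) with payoffs (9, 11).
Now find the simultaneous Nash equilibrium.
Incumbent's best replies: W→E2; X→E2; Y→E4; Z→E2.
Entrant's best replies: E1→W; E2→X; E3→Z; E4→X.
Only (E2, X) has each player best-responding; Nash payoffs (8, 12).
Sequential outcome (E3, Z) differs from the Nash profile (E2, X).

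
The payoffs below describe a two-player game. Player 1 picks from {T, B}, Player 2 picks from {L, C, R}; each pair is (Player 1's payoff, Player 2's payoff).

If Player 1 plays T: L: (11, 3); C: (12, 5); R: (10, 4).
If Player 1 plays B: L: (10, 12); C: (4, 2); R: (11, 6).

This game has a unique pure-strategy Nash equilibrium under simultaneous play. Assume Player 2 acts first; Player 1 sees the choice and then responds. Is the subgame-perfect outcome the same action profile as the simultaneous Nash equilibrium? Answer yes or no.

Solve by backward induction (Player 2 leads).
- L: Player 1 compares 11, 10 and picks T; Player 2 would get 3.
- C: Player 1 compares 12, 4 and picks T; Player 2 would get 5.
- R: Player 1 compares 10, 11 and picks B; Player 2 would get 6.
Player 2's induced payoffs are 3, 5, 6, so Player 2 commits to R. Subgame-perfect outcome: (B, R) with payoffs (11, 6).
Under simultaneous play:
Player 1's best replies: L→T; C→T; R→B.
Player 2's best replies: T→C; B→L.
Only (T, C) has each player best-responding; Nash payoffs (12, 5).
Sequential outcome (B, R) differs from the Nash profile (T, C).

no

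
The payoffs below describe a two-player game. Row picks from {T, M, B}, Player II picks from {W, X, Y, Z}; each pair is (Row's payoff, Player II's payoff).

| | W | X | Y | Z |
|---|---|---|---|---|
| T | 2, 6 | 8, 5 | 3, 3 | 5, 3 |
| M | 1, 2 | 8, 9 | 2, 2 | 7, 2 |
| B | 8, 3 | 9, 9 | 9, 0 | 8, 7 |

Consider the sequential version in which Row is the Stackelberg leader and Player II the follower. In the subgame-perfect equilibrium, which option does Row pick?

B

Backward induction with Row moving first.
- T: Player II compares 6, 5, 3, 3 and picks W; Row would get 2.
- M: Player II compares 2, 9, 2, 2 and picks X; Row would get 8.
- B: Player II compares 3, 9, 0, 7 and picks X; Row would get 9.
Row's induced payoffs are 2, 8, 9, so Row commits to B. Subgame-perfect outcome: (B, X) with payoffs (9, 9).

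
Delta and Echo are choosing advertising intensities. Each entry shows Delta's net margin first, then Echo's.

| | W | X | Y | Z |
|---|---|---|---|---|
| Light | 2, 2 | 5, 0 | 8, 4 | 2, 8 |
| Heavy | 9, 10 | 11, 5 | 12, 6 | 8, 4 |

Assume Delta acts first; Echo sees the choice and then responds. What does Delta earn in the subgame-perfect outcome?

Backward induction with Delta moving first.
- Light: BR = Z, leader payoff 2.
- Heavy: BR = W, leader payoff 9.
Among 2, 9, the best is 9 at Heavy. Subgame-perfect outcome: (Heavy, W) with payoffs (9, 10).

9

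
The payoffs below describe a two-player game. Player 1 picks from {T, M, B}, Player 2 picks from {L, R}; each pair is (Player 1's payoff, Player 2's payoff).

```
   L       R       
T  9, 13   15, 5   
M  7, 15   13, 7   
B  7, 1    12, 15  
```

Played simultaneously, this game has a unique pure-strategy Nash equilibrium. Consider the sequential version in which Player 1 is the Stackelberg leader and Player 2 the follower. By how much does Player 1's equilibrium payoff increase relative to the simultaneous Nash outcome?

Backward induction with Player 1 moving first.
- T: Player 2 compares 13, 5 and picks L; Player 1 would get 9.
- M: Player 2 compares 15, 7 and picks L; Player 1 would get 7.
- B: Player 2 compares 1, 15 and picks R; Player 1 would get 12.
Among 9, 7, 12, the best is 12 at B. Subgame-perfect outcome: (B, R) with payoffs (12, 15).
Now find the simultaneous Nash equilibrium.
Player 1's best replies: L→T; R→T.
Player 2's best replies: T→L; M→L; B→R.
The unique mutual best reply is (T, L), giving (9, 13).
Player 1's commitment gain: 12 − 9 = 3.

3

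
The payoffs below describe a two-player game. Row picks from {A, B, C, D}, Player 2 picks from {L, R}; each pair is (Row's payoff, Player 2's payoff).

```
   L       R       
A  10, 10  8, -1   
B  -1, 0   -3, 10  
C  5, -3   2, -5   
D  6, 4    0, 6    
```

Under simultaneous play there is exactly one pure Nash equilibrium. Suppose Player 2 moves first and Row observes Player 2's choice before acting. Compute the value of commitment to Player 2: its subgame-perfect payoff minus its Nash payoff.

0

Backward induction with Player 2 moving first.
- L → Row plays A (best of 10, -1, 5, 6); Player 2 gets 10.
- R → Row plays A (best of 8, -3, 2, 0); Player 2 gets -1.
Player 2's induced payoffs are 10, -1, so Player 2 commits to L. Subgame-perfect outcome: (A, L) with payoffs (10, 10).
Now find the simultaneous Nash equilibrium.
Row's best replies: L→A; R→A.
Player 2's best replies: A→L; B→R; C→L; D→R.
Only (A, L) has each player best-responding; Nash payoffs (10, 10).
Player 2's commitment gain: 10 − 10 = 0.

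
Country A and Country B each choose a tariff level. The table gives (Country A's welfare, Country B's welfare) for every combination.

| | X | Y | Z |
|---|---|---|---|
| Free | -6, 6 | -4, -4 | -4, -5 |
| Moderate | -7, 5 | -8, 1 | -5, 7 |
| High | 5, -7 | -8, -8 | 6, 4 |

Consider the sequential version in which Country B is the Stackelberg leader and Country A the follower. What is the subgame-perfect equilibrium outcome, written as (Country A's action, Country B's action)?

Backward induction with Country B moving first.
- X: Country A compares -6, -7, 5 and picks High; Country B would get -7.
- Y: Country A compares -4, -8, -8 and picks Free; Country B would get -4.
- Z: Country A compares -4, -5, 6 and picks High; Country B would get 4.
Country B's induced payoffs are -7, -4, 4, so Country B commits to Z. Subgame-perfect outcome: (High, Z) with payoffs (6, 4).

(High, Z)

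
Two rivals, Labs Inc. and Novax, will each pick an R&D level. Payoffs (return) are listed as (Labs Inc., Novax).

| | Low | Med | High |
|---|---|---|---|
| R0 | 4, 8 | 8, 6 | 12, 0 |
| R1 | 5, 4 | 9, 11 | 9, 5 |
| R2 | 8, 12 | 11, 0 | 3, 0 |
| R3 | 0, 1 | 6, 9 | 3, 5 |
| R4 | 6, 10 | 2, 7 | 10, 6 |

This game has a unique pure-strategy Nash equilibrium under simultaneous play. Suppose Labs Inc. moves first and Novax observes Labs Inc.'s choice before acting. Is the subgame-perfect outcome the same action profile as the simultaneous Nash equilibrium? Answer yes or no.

no

Solve by backward induction (Labs Inc. leads).
- R0: Novax compares 8, 6, 0 and picks Low; Labs Inc. would get 4.
- R1: Novax compares 4, 11, 5 and picks Med; Labs Inc. would get 9.
- R2: Novax compares 12, 0, 0 and picks Low; Labs Inc. would get 8.
- R3: Novax compares 1, 9, 5 and picks Med; Labs Inc. would get 6.
- R4: Novax compares 10, 7, 6 and picks Low; Labs Inc. would get 6.
Maximizing over 4, 9, 8, 6, 6, Labs Inc. chooses R1. Subgame-perfect outcome: (R1, Med) with payoffs (9, 11).
Under simultaneous play:
Labs Inc.'s best replies: Low→R2; Med→R2; High→R0.
Novax's best replies: R0→Low; R1→Med; R2→Low; R3→Med; R4→Low.
Only (R2, Low) has each player best-responding; Nash payoffs (8, 12).
Sequential outcome (R1, Med) differs from the Nash profile (R2, Low).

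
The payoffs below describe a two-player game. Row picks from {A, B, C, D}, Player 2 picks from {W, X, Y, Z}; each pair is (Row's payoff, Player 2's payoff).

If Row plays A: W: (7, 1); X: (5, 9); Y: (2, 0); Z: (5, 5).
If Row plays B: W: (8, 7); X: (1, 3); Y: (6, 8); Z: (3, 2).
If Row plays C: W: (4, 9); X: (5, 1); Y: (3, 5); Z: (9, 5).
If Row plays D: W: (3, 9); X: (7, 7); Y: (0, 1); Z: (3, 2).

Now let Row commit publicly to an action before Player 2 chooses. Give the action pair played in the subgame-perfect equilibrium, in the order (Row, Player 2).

Work backward from Player 2's decision.
- A: BR = X, leader payoff 5.
- B: BR = Y, leader payoff 6.
- C: BR = W, leader payoff 4.
- D: BR = W, leader payoff 3.
Maximizing over 5, 6, 4, 3, Row chooses B. Subgame-perfect outcome: (B, Y) with payoffs (6, 8).

(B, Y)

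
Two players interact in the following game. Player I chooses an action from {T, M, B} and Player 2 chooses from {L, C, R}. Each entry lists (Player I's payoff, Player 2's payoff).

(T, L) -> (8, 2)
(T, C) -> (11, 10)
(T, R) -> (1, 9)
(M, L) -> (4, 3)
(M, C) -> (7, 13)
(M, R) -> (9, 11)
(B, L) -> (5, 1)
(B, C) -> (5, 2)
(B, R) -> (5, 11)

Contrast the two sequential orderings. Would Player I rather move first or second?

If Player I leads: Player 2's best replies are T→C, M→C, B→R; Player I's induced payoffs 11, 7, 5; outcome (T, C), payoffs (11, 10).
If Player 2 leads: Player I's best replies are L→T, C→T, R→M; Player 2's induced payoffs 2, 10, 11; outcome (M, R), payoffs (9, 11).
Player I gets 11 moving first and 9 moving second, so Player I prefers to move first.

first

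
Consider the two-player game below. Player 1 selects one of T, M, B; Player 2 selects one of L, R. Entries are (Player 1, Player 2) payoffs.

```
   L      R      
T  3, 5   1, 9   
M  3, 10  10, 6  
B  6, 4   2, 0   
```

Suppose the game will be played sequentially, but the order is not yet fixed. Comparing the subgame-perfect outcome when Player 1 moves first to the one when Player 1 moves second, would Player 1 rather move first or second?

If Player 1 leads: Player 2's best replies are T→R, M→L, B→L; Player 1's induced payoffs 1, 3, 6; outcome (B, L), payoffs (6, 4).
If Player 2 leads: Player 1's best replies are L→B, R→M; Player 2's induced payoffs 4, 6; outcome (M, R), payoffs (10, 6).
Player 1 gets 6 moving first and 10 moving second, so Player 1 prefers to move second.

second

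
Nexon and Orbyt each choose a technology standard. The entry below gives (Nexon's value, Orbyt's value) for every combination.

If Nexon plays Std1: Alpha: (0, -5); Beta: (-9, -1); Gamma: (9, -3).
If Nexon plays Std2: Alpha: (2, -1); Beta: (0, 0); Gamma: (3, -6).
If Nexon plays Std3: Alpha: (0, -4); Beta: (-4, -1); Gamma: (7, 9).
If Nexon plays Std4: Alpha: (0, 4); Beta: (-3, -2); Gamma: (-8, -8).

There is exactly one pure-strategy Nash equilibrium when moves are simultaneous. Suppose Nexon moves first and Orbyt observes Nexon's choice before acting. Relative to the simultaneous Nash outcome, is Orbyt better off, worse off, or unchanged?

better off

Work backward from Orbyt's decision.
- Std1 → Orbyt plays Beta (best of -5, -1, -3); Nexon gets -9.
- Std2 → Orbyt plays Beta (best of -1, 0, -6); Nexon gets 0.
- Std3 → Orbyt plays Gamma (best of -4, -1, 9); Nexon gets 7.
- Std4 → Orbyt plays Alpha (best of 4, -2, -8); Nexon gets 0.
Maximizing over -9, 0, 7, 0, Nexon chooses Std3. Subgame-perfect outcome: (Std3, Gamma) with payoffs (7, 9).
Under simultaneous play:
Nexon's best replies: Alpha→Std2; Beta→Std2; Gamma→Std1.
Orbyt's best replies: Std1→Beta; Std2→Beta; Std3→Gamma; Std4→Alpha.
Only (Std2, Beta) has each player best-responding; Nash payoffs (0, 0).
Orbyt earns 9 sequentially versus 0 at the Nash outcome: better off.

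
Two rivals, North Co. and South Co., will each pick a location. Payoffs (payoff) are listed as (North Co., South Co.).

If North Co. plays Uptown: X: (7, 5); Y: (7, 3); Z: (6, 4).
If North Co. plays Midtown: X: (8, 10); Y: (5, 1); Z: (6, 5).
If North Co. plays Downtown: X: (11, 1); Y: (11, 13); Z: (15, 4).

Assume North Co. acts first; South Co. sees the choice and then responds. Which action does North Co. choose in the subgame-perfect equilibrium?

Work backward from South Co.'s decision.
- Uptown → South Co. plays X (best of 5, 3, 4); North Co. gets 7.
- Midtown → South Co. plays X (best of 10, 1, 5); North Co. gets 8.
- Downtown → South Co. plays Y (best of 1, 13, 4); North Co. gets 11.
North Co.'s induced payoffs are 7, 8, 11, so North Co. commits to Downtown. Subgame-perfect outcome: (Downtown, Y) with payoffs (11, 13).

Downtown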